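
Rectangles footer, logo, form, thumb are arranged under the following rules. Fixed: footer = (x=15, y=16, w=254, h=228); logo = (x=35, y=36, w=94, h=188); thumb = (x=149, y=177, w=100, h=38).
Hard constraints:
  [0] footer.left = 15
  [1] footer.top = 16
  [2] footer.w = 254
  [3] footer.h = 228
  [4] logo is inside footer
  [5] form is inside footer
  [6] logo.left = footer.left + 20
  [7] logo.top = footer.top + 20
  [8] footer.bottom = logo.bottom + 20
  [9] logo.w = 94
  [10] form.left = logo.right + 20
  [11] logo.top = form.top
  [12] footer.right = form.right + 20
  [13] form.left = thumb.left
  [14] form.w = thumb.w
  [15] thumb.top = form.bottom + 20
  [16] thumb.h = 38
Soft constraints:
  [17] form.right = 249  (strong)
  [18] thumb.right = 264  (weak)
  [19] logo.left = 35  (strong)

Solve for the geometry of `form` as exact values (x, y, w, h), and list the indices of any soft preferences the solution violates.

form = (x=149, y=36, w=100, h=121)
violated soft preferences: 18

1. form.x = 149  [form.left = logo.right + 20]
2. form.y = 36  [logo.top = form.top]
3. form.w = 100  [footer.right = form.right + 20]
4. form.h = 121  [thumb.top = form.bottom + 20]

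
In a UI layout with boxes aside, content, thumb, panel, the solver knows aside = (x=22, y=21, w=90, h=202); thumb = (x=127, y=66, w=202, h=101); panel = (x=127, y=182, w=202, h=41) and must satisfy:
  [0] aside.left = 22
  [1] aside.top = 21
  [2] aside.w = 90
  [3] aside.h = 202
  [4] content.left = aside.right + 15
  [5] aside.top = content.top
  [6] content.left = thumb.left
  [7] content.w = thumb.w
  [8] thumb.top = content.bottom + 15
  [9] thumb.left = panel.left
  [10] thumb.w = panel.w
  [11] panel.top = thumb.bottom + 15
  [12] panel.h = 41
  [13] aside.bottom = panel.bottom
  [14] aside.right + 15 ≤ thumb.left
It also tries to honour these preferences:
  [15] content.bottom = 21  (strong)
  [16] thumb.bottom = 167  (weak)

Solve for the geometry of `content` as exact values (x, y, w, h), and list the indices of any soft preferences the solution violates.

content = (x=127, y=21, w=202, h=30)
violated soft preferences: 15

1. content.x = 127  [content.left = aside.right + 15]
2. content.y = 21  [aside.top = content.top]
3. content.w = 202  [content.w = thumb.w]
4. content.h = 30  [thumb.top = content.bottom + 15]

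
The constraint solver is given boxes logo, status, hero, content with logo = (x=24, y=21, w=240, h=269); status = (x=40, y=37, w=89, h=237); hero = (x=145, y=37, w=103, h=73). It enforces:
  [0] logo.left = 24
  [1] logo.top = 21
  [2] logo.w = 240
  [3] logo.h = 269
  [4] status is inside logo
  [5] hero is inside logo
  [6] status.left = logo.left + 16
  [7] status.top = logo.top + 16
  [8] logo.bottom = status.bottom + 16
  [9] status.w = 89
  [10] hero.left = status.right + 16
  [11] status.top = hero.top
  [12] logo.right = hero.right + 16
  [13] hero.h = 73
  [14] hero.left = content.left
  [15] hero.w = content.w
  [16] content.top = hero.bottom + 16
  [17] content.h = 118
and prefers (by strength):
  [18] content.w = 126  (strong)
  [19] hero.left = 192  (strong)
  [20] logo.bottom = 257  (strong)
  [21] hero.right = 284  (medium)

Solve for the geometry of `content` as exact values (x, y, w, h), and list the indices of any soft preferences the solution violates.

1. content.x = 145  [hero.left = content.left]
2. content.w = 103  [hero.w = content.w]
3. content.y = 126  [content.top = hero.bottom + 16]
4. content.h = 118  [content.h = 118]

content = (x=145, y=126, w=103, h=118)
violated soft preferences: 18, 19, 20, 21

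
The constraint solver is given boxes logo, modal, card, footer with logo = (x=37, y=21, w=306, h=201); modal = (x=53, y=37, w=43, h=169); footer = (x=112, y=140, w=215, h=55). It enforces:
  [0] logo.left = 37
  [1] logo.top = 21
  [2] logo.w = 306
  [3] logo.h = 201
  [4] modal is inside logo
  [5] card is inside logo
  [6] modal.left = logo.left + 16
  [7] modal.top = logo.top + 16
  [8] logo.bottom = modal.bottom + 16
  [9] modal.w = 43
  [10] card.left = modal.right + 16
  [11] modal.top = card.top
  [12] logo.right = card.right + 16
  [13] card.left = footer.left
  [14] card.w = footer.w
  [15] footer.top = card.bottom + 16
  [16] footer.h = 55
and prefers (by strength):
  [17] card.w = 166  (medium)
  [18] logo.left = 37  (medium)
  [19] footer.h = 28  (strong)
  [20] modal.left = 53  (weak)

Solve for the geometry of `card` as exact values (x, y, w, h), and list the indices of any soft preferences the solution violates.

1. card.x = 112  [card.left = modal.right + 16]
2. card.y = 37  [modal.top = card.top]
3. card.w = 215  [logo.right = card.right + 16]
4. card.h = 87  [footer.top = card.bottom + 16]

card = (x=112, y=37, w=215, h=87)
violated soft preferences: 17, 19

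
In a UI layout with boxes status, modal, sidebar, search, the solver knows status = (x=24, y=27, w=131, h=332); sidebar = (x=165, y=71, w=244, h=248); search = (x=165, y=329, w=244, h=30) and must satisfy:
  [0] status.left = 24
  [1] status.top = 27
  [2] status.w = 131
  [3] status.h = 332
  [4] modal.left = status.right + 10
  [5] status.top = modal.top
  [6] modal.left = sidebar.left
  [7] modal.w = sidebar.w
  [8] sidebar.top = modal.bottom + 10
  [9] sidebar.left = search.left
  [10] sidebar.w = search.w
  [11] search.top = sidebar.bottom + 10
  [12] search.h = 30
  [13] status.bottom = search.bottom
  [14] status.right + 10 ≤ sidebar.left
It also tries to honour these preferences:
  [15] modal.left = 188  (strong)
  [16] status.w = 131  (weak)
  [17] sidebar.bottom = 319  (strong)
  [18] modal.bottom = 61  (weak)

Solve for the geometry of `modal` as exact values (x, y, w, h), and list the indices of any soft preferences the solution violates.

1. modal.x = 165  [modal.left = status.right + 10]
2. modal.y = 27  [status.top = modal.top]
3. modal.w = 244  [modal.w = sidebar.w]
4. modal.h = 34  [sidebar.top = modal.bottom + 10]

modal = (x=165, y=27, w=244, h=34)
violated soft preferences: 15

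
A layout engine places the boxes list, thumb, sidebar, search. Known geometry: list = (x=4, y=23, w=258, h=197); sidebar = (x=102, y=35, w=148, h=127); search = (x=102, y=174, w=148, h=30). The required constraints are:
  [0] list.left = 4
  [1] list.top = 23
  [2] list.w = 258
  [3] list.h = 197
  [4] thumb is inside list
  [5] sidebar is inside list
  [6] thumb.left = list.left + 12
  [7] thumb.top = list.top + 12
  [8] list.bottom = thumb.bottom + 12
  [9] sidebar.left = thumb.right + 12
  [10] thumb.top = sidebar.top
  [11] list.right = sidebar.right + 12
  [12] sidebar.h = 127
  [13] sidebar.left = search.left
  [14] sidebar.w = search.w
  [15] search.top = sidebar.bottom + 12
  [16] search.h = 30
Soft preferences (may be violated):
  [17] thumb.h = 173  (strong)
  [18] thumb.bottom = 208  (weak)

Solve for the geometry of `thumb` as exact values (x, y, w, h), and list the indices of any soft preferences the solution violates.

1. thumb.x = 16  [thumb.left = list.left + 12]
2. thumb.y = 35  [thumb.top = list.top + 12]
3. thumb.h = 173  [list.bottom = thumb.bottom + 12]
4. thumb.w = 74  [sidebar.left = thumb.right + 12]

thumb = (x=16, y=35, w=74, h=173)
violated soft preferences: none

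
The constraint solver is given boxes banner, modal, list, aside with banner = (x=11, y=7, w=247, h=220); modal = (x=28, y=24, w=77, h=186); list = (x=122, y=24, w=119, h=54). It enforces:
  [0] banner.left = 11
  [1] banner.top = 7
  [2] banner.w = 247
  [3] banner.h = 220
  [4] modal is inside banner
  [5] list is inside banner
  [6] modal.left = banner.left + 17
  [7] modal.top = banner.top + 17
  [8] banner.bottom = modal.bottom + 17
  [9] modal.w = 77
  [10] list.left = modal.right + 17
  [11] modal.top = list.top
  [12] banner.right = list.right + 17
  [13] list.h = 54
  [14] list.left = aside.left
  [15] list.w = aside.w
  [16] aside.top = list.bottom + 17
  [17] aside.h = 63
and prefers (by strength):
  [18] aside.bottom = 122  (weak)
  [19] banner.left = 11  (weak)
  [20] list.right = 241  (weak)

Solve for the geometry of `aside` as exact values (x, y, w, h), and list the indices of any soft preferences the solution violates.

1. aside.x = 122  [list.left = aside.left]
2. aside.w = 119  [list.w = aside.w]
3. aside.y = 95  [aside.top = list.bottom + 17]
4. aside.h = 63  [aside.h = 63]

aside = (x=122, y=95, w=119, h=63)
violated soft preferences: 18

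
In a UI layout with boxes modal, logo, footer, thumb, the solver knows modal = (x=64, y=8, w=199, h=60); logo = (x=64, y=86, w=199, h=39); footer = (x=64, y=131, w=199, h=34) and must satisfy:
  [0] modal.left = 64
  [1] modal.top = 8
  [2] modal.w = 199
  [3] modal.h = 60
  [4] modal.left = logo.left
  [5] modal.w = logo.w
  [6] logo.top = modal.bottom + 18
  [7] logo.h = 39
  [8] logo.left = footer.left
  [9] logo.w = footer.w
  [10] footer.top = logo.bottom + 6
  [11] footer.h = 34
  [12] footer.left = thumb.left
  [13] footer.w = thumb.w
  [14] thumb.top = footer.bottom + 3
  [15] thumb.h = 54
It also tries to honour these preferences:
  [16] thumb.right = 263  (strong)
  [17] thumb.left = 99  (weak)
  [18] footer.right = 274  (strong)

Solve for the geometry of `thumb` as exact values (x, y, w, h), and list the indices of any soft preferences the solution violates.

1. thumb.x = 64  [footer.left = thumb.left]
2. thumb.w = 199  [footer.w = thumb.w]
3. thumb.y = 168  [thumb.top = footer.bottom + 3]
4. thumb.h = 54  [thumb.h = 54]

thumb = (x=64, y=168, w=199, h=54)
violated soft preferences: 17, 18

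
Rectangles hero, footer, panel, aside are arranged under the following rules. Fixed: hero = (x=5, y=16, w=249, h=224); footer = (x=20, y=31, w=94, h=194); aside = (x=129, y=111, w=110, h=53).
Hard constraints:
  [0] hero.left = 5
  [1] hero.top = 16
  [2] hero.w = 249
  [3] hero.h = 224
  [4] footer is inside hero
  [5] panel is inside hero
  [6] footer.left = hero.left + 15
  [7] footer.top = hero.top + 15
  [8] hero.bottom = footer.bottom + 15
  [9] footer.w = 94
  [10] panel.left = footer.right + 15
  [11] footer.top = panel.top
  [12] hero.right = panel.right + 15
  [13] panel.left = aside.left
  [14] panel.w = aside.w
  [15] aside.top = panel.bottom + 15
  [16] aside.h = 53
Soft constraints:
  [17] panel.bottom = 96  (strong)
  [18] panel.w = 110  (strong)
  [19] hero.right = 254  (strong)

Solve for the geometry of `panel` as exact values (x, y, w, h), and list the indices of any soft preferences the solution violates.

1. panel.x = 129  [panel.left = footer.right + 15]
2. panel.y = 31  [footer.top = panel.top]
3. panel.w = 110  [hero.right = panel.right + 15]
4. panel.h = 65  [aside.top = panel.bottom + 15]

panel = (x=129, y=31, w=110, h=65)
violated soft preferences: none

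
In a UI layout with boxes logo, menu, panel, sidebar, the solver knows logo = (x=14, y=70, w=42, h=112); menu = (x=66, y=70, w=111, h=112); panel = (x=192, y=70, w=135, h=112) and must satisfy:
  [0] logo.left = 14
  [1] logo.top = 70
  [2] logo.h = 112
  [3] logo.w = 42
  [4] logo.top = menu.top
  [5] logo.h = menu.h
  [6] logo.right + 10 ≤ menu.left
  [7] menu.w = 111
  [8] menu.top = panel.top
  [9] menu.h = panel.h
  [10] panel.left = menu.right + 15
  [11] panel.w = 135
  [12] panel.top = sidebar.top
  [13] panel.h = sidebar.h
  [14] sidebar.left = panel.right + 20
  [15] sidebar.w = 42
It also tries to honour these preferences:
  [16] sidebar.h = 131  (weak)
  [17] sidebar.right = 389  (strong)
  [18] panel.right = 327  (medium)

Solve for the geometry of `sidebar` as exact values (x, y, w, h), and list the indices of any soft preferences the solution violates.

sidebar = (x=347, y=70, w=42, h=112)
violated soft preferences: 16

1. sidebar.y = 70  [panel.top = sidebar.top]
2. sidebar.h = 112  [panel.h = sidebar.h]
3. sidebar.x = 347  [sidebar.left = panel.right + 20]
4. sidebar.w = 42  [sidebar.w = 42]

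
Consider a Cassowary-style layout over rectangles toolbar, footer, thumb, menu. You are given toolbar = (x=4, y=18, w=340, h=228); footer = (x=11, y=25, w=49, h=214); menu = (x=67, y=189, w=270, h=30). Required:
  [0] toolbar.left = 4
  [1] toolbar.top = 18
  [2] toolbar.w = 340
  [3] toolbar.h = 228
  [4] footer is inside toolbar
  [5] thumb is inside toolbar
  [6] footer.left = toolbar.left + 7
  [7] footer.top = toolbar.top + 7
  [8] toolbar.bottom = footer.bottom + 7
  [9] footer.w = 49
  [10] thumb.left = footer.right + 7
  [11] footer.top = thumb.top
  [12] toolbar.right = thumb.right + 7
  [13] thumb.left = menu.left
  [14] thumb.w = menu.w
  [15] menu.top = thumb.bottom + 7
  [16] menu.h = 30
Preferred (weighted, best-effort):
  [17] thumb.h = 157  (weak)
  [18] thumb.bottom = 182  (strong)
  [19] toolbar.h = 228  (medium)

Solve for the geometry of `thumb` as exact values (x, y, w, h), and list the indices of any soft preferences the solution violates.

thumb = (x=67, y=25, w=270, h=157)
violated soft preferences: none

1. thumb.x = 67  [thumb.left = footer.right + 7]
2. thumb.y = 25  [footer.top = thumb.top]
3. thumb.w = 270  [toolbar.right = thumb.right + 7]
4. thumb.h = 157  [menu.top = thumb.bottom + 7]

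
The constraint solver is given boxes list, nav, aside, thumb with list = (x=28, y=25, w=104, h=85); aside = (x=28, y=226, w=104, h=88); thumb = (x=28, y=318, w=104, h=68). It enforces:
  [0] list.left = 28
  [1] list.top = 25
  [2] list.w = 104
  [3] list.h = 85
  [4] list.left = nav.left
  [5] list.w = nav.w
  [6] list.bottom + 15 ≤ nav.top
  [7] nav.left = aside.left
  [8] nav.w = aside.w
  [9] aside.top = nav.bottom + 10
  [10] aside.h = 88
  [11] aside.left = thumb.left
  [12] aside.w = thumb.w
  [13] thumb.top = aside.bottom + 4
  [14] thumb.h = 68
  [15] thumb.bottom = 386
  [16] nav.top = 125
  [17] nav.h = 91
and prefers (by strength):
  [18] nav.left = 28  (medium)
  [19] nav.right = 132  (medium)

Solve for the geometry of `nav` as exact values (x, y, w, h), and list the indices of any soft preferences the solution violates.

1. nav.x = 28  [list.left = nav.left]
2. nav.w = 104  [list.w = nav.w]
3. nav.y = 125  [nav.top = 125]
4. nav.h = 91  [nav.h = 91]

nav = (x=28, y=125, w=104, h=91)
violated soft preferences: none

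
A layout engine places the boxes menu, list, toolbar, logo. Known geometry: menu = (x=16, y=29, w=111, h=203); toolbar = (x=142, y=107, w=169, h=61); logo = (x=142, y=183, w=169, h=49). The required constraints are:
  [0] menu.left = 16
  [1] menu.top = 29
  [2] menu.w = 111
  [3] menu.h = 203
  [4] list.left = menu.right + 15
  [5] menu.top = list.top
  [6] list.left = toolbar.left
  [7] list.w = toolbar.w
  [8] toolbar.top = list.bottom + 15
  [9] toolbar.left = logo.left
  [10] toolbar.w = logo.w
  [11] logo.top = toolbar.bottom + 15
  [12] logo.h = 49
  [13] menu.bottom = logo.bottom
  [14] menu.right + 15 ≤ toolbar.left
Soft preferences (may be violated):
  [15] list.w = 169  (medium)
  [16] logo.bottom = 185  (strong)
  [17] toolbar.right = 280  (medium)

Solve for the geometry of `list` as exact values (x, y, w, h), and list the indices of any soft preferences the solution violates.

list = (x=142, y=29, w=169, h=63)
violated soft preferences: 16, 17

1. list.x = 142  [list.left = menu.right + 15]
2. list.y = 29  [menu.top = list.top]
3. list.w = 169  [list.w = toolbar.w]
4. list.h = 63  [toolbar.top = list.bottom + 15]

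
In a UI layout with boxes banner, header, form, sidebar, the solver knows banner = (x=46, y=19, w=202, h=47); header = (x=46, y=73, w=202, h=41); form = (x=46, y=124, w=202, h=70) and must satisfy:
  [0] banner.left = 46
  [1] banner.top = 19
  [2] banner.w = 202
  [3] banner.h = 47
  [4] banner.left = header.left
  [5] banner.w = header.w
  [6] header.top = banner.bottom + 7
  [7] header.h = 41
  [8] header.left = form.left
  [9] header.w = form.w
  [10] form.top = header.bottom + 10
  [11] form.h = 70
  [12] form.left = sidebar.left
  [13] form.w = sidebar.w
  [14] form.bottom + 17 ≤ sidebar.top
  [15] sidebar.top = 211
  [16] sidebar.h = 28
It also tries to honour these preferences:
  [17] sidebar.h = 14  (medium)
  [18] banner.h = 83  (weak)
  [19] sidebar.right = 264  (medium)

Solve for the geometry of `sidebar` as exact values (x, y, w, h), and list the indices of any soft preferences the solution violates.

sidebar = (x=46, y=211, w=202, h=28)
violated soft preferences: 17, 18, 19

1. sidebar.x = 46  [form.left = sidebar.left]
2. sidebar.w = 202  [form.w = sidebar.w]
3. sidebar.y = 211  [sidebar.top = 211]
4. sidebar.h = 28  [sidebar.h = 28]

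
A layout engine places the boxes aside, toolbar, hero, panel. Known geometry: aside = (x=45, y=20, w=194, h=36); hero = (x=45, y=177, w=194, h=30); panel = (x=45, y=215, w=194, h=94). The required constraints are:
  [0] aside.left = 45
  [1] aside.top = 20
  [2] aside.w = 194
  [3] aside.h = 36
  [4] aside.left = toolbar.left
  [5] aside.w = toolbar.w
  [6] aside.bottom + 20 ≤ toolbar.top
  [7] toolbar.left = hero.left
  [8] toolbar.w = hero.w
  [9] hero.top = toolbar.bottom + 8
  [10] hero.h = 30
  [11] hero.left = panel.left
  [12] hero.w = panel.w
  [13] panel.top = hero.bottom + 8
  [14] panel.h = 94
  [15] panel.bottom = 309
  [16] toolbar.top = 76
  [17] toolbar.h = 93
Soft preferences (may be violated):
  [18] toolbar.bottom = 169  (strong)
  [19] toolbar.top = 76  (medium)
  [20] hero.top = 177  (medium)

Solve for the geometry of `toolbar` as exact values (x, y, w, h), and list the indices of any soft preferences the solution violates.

1. toolbar.x = 45  [aside.left = toolbar.left]
2. toolbar.w = 194  [aside.w = toolbar.w]
3. toolbar.y = 76  [toolbar.top = 76]
4. toolbar.h = 93  [toolbar.h = 93]

toolbar = (x=45, y=76, w=194, h=93)
violated soft preferences: none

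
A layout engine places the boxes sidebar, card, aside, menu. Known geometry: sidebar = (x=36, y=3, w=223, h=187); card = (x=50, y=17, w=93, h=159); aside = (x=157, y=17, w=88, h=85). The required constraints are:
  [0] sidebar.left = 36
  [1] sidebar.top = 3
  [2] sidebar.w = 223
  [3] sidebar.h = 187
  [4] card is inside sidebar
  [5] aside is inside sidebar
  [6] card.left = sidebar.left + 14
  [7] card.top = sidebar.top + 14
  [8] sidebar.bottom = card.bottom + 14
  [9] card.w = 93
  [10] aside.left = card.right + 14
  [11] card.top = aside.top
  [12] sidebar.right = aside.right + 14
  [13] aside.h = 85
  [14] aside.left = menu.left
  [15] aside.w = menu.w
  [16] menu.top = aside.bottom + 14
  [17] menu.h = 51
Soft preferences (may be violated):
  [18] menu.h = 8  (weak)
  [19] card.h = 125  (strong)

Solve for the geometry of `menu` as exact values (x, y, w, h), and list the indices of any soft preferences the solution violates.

menu = (x=157, y=116, w=88, h=51)
violated soft preferences: 18, 19

1. menu.x = 157  [aside.left = menu.left]
2. menu.w = 88  [aside.w = menu.w]
3. menu.y = 116  [menu.top = aside.bottom + 14]
4. menu.h = 51  [menu.h = 51]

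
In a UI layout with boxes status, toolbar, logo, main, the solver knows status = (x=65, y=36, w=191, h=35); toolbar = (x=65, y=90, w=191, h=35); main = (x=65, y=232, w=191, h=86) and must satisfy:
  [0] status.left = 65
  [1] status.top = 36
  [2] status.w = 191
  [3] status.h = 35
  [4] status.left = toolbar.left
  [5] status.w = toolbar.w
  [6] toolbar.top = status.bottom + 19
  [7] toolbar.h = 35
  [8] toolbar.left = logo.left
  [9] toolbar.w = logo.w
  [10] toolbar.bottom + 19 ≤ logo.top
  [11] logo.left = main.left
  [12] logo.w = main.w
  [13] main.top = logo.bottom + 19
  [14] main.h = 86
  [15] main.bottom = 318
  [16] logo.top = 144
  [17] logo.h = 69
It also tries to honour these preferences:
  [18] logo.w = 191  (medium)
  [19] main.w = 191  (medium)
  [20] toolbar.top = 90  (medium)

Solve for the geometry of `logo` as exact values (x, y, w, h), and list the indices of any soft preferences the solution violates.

logo = (x=65, y=144, w=191, h=69)
violated soft preferences: none

1. logo.x = 65  [toolbar.left = logo.left]
2. logo.w = 191  [toolbar.w = logo.w]
3. logo.y = 144  [logo.top = 144]
4. logo.h = 69  [logo.h = 69]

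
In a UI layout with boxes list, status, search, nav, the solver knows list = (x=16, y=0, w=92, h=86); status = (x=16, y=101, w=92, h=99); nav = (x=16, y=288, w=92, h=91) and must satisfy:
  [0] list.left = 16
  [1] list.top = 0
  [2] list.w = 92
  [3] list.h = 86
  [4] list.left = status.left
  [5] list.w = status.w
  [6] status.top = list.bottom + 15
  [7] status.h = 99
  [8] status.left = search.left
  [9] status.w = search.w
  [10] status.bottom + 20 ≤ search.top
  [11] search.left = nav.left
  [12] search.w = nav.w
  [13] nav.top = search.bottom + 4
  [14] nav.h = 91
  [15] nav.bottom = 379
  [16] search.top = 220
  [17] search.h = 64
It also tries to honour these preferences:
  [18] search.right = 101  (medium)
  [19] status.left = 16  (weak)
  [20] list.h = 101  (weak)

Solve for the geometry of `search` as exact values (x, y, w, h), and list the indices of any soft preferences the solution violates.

search = (x=16, y=220, w=92, h=64)
violated soft preferences: 18, 20

1. search.x = 16  [status.left = search.left]
2. search.w = 92  [status.w = search.w]
3. search.y = 220  [search.top = 220]
4. search.h = 64  [search.h = 64]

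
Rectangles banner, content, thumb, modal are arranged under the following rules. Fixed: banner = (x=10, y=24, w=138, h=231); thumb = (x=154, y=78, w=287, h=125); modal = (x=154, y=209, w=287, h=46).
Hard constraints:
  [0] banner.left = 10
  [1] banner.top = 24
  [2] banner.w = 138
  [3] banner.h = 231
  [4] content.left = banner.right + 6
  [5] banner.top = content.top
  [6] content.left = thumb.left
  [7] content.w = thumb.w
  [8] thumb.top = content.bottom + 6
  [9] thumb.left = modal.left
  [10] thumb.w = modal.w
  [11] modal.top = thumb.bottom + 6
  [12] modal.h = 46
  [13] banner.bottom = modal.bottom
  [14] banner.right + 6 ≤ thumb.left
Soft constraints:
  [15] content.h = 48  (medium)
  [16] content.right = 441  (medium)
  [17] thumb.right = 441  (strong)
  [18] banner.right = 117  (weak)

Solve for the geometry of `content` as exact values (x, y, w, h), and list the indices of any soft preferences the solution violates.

1. content.x = 154  [content.left = banner.right + 6]
2. content.y = 24  [banner.top = content.top]
3. content.w = 287  [content.w = thumb.w]
4. content.h = 48  [thumb.top = content.bottom + 6]

content = (x=154, y=24, w=287, h=48)
violated soft preferences: 18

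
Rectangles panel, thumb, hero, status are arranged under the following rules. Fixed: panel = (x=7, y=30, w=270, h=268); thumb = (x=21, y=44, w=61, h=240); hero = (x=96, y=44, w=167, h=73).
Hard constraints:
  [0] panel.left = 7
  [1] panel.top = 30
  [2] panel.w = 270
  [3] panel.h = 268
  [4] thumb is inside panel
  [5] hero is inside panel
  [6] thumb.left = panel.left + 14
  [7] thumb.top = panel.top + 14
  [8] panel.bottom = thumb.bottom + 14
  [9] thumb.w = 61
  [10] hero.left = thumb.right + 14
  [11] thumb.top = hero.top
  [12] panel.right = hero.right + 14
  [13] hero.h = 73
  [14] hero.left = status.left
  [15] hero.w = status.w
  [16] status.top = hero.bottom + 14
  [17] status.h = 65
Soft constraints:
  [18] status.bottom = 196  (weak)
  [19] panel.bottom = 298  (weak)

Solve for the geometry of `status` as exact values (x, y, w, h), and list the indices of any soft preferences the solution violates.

status = (x=96, y=131, w=167, h=65)
violated soft preferences: none

1. status.x = 96  [hero.left = status.left]
2. status.w = 167  [hero.w = status.w]
3. status.y = 131  [status.top = hero.bottom + 14]
4. status.h = 65  [status.h = 65]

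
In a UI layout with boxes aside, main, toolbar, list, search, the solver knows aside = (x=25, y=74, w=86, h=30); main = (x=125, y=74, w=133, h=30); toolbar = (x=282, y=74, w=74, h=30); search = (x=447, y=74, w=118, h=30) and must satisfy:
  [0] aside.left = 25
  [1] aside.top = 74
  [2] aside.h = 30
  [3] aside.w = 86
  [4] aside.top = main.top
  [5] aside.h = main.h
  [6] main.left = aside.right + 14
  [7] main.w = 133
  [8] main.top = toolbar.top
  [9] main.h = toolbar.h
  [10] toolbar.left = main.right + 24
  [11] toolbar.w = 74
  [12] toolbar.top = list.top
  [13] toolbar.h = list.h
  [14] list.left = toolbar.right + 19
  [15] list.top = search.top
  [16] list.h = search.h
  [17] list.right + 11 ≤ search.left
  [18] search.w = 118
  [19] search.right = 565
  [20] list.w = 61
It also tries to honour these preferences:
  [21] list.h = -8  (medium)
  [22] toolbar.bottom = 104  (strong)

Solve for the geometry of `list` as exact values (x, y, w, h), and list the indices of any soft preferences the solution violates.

list = (x=375, y=74, w=61, h=30)
violated soft preferences: 21

1. list.y = 74  [toolbar.top = list.top]
2. list.h = 30  [toolbar.h = list.h]
3. list.x = 375  [list.left = toolbar.right + 19]
4. list.w = 61  [list.w = 61]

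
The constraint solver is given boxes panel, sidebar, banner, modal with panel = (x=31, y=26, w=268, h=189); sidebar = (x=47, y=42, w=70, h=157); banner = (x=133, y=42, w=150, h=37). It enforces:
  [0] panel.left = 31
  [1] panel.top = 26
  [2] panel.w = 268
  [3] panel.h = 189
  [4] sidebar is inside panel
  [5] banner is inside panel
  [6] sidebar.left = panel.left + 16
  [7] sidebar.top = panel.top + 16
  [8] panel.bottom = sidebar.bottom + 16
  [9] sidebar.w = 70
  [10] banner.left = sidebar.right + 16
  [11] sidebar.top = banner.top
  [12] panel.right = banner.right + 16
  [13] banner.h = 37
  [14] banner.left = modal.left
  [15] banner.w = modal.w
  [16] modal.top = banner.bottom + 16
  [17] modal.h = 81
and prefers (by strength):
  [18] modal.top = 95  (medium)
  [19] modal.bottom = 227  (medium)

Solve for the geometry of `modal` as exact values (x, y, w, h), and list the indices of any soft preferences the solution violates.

1. modal.x = 133  [banner.left = modal.left]
2. modal.w = 150  [banner.w = modal.w]
3. modal.y = 95  [modal.top = banner.bottom + 16]
4. modal.h = 81  [modal.h = 81]

modal = (x=133, y=95, w=150, h=81)
violated soft preferences: 19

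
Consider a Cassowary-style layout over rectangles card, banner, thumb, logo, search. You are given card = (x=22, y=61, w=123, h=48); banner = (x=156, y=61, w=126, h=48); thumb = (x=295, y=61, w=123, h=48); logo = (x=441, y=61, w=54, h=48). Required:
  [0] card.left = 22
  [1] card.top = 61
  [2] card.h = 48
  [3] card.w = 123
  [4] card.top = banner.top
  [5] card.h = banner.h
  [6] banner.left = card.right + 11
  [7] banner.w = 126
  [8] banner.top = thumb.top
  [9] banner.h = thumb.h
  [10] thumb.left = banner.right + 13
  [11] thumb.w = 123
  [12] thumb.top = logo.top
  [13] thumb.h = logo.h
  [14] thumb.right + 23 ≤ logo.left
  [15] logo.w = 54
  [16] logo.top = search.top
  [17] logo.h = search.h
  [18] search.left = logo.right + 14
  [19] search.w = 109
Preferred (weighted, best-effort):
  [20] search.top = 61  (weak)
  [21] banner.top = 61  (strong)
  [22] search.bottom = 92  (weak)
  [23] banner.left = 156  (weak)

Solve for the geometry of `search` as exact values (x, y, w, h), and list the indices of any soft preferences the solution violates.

search = (x=509, y=61, w=109, h=48)
violated soft preferences: 22

1. search.y = 61  [logo.top = search.top]
2. search.h = 48  [logo.h = search.h]
3. search.x = 509  [search.left = logo.right + 14]
4. search.w = 109  [search.w = 109]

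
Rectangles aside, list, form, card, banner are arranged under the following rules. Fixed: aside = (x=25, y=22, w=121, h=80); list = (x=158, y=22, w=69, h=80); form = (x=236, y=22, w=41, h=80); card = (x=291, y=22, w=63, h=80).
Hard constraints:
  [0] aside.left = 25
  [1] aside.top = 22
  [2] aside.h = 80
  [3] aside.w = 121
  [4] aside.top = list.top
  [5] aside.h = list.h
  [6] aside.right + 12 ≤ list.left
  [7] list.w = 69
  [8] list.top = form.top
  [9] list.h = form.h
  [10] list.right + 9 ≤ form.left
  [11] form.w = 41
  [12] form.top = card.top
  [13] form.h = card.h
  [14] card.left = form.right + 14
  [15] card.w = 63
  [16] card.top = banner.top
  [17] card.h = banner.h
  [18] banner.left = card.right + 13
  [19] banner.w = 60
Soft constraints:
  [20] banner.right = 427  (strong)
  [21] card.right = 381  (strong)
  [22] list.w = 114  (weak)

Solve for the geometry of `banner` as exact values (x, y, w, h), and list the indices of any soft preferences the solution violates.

1. banner.y = 22  [card.top = banner.top]
2. banner.h = 80  [card.h = banner.h]
3. banner.x = 367  [banner.left = card.right + 13]
4. banner.w = 60  [banner.w = 60]

banner = (x=367, y=22, w=60, h=80)
violated soft preferences: 21, 22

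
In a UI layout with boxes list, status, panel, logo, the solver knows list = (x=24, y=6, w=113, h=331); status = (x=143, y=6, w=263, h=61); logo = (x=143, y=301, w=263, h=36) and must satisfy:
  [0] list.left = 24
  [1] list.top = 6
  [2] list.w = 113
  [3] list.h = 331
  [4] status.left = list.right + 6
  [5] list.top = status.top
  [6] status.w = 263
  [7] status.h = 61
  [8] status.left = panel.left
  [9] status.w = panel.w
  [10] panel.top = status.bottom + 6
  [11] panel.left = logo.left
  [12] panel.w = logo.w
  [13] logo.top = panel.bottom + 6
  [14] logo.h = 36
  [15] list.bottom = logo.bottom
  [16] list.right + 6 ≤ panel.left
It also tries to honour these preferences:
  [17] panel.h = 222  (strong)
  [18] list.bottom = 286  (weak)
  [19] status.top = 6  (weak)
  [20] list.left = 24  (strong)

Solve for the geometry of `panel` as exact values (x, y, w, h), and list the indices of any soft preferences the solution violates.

1. panel.x = 143  [status.left = panel.left]
2. panel.w = 263  [status.w = panel.w]
3. panel.y = 73  [panel.top = status.bottom + 6]
4. panel.h = 222  [logo.top = panel.bottom + 6]

panel = (x=143, y=73, w=263, h=222)
violated soft preferences: 18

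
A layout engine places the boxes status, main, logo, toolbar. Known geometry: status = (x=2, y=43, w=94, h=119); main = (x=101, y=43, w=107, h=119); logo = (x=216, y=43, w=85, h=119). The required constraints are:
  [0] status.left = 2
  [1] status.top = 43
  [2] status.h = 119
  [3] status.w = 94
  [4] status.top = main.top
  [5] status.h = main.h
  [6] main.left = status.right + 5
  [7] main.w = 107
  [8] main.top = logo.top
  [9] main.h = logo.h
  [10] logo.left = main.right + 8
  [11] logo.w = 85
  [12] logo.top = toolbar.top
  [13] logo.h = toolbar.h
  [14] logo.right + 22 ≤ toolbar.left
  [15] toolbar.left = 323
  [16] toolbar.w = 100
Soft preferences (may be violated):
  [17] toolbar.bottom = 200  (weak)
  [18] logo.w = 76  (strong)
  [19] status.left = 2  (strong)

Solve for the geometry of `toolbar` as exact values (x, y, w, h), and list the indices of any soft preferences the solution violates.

toolbar = (x=323, y=43, w=100, h=119)
violated soft preferences: 17, 18

1. toolbar.y = 43  [logo.top = toolbar.top]
2. toolbar.h = 119  [logo.h = toolbar.h]
3. toolbar.x = 323  [toolbar.left = 323]
4. toolbar.w = 100  [toolbar.w = 100]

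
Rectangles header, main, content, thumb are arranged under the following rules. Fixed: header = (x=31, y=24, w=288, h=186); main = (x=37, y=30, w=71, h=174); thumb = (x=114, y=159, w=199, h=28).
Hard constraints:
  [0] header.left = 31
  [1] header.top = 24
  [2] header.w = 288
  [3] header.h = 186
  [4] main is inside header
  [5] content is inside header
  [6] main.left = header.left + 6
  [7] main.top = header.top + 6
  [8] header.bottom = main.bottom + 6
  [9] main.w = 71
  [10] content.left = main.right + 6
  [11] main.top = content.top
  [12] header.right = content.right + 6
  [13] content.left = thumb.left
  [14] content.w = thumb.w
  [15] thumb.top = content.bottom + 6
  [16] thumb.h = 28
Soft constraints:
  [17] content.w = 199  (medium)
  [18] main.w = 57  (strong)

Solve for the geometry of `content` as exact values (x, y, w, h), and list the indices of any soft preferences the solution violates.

1. content.x = 114  [content.left = main.right + 6]
2. content.y = 30  [main.top = content.top]
3. content.w = 199  [header.right = content.right + 6]
4. content.h = 123  [thumb.top = content.bottom + 6]

content = (x=114, y=30, w=199, h=123)
violated soft preferences: 18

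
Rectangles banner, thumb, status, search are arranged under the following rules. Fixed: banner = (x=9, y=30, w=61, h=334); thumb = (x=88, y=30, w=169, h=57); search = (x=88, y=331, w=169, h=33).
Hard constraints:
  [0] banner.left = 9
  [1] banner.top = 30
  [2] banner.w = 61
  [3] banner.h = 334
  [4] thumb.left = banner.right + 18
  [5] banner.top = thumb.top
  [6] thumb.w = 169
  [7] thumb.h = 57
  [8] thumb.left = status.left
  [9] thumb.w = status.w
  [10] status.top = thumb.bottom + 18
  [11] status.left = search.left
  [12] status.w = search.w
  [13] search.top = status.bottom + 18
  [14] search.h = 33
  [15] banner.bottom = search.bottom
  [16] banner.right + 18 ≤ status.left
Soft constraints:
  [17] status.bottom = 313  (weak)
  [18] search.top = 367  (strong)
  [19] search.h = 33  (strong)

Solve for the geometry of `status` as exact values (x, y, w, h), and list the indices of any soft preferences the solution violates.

1. status.x = 88  [thumb.left = status.left]
2. status.w = 169  [thumb.w = status.w]
3. status.y = 105  [status.top = thumb.bottom + 18]
4. status.h = 208  [search.top = status.bottom + 18]

status = (x=88, y=105, w=169, h=208)
violated soft preferences: 18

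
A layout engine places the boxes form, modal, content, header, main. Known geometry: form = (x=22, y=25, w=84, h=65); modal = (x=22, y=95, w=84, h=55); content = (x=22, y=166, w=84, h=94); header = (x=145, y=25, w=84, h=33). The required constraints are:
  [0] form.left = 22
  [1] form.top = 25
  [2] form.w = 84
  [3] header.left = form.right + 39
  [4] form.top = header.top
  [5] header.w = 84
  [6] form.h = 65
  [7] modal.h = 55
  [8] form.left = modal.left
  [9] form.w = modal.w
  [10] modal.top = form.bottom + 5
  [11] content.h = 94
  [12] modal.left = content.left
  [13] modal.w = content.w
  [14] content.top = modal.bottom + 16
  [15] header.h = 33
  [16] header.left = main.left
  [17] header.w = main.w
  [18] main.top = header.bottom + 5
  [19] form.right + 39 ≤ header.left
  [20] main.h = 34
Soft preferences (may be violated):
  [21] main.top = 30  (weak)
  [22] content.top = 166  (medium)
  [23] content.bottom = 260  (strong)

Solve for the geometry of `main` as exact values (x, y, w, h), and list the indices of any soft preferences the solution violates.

1. main.x = 145  [header.left = main.left]
2. main.w = 84  [header.w = main.w]
3. main.y = 63  [main.top = header.bottom + 5]
4. main.h = 34  [main.h = 34]

main = (x=145, y=63, w=84, h=34)
violated soft preferences: 21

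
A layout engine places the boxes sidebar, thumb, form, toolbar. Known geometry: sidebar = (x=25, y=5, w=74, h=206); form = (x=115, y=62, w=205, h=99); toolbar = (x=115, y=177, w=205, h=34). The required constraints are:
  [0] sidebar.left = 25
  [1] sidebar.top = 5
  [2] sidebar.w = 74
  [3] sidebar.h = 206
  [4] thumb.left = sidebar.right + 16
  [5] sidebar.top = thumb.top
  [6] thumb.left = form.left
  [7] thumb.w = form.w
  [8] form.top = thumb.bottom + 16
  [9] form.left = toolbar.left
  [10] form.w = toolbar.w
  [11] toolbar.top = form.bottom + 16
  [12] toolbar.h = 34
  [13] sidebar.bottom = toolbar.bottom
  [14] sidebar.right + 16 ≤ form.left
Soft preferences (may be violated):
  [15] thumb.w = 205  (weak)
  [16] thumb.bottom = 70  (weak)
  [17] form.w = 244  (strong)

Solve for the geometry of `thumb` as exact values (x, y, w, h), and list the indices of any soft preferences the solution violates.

thumb = (x=115, y=5, w=205, h=41)
violated soft preferences: 16, 17

1. thumb.x = 115  [thumb.left = sidebar.right + 16]
2. thumb.y = 5  [sidebar.top = thumb.top]
3. thumb.w = 205  [thumb.w = form.w]
4. thumb.h = 41  [form.top = thumb.bottom + 16]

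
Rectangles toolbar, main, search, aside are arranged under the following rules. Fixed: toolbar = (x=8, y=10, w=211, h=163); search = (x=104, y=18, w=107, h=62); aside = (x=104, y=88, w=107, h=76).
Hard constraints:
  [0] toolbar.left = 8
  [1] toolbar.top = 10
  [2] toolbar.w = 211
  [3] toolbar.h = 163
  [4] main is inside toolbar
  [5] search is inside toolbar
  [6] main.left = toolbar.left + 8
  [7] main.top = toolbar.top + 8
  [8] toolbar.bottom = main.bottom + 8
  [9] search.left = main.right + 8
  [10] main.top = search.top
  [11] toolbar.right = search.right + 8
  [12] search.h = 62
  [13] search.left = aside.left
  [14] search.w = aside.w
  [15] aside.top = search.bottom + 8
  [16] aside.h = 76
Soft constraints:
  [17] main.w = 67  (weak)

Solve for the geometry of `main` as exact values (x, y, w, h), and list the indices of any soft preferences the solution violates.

main = (x=16, y=18, w=80, h=147)
violated soft preferences: 17

1. main.x = 16  [main.left = toolbar.left + 8]
2. main.y = 18  [main.top = toolbar.top + 8]
3. main.h = 147  [toolbar.bottom = main.bottom + 8]
4. main.w = 80  [search.left = main.right + 8]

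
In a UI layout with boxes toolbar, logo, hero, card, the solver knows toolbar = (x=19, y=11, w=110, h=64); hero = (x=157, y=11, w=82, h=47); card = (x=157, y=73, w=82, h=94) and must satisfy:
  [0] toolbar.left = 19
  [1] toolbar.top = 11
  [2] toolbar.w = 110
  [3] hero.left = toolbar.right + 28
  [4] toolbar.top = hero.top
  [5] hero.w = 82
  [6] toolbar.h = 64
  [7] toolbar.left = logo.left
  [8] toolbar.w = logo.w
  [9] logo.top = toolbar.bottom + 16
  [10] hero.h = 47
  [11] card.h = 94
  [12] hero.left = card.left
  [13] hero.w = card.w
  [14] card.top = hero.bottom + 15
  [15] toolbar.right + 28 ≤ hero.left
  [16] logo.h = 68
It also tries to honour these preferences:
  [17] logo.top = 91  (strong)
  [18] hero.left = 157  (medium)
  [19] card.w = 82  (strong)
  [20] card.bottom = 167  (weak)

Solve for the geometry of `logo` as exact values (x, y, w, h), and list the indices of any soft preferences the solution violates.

1. logo.x = 19  [toolbar.left = logo.left]
2. logo.w = 110  [toolbar.w = logo.w]
3. logo.y = 91  [logo.top = toolbar.bottom + 16]
4. logo.h = 68  [logo.h = 68]

logo = (x=19, y=91, w=110, h=68)
violated soft preferences: none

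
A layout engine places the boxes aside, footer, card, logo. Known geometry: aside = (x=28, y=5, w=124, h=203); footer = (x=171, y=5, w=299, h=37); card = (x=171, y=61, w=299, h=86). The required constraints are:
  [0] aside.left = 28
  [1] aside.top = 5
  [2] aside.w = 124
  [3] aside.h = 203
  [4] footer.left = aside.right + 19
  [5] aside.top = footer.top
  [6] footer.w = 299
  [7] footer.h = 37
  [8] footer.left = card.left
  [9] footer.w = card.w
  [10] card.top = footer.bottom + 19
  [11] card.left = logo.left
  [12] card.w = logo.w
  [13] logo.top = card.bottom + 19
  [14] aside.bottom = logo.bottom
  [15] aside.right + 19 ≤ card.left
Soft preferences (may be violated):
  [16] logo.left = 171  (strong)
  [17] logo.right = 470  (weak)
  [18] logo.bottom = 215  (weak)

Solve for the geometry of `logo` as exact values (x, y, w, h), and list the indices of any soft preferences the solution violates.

logo = (x=171, y=166, w=299, h=42)
violated soft preferences: 18

1. logo.x = 171  [card.left = logo.left]
2. logo.w = 299  [card.w = logo.w]
3. logo.y = 166  [logo.top = card.bottom + 19]
4. logo.h = 42  [aside.bottom = logo.bottom]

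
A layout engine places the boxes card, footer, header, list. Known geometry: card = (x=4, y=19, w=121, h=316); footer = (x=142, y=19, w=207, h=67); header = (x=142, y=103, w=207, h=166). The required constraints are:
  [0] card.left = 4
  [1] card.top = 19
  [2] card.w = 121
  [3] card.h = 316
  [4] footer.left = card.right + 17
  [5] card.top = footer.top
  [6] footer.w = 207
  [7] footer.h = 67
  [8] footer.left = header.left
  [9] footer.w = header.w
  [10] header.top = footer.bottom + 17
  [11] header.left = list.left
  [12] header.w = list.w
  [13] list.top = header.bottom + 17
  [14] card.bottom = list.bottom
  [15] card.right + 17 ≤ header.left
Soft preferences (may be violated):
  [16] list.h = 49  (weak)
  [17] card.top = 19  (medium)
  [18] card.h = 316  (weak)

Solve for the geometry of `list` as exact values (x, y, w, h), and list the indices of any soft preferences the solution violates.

1. list.x = 142  [header.left = list.left]
2. list.w = 207  [header.w = list.w]
3. list.y = 286  [list.top = header.bottom + 17]
4. list.h = 49  [card.bottom = list.bottom]

list = (x=142, y=286, w=207, h=49)
violated soft preferences: none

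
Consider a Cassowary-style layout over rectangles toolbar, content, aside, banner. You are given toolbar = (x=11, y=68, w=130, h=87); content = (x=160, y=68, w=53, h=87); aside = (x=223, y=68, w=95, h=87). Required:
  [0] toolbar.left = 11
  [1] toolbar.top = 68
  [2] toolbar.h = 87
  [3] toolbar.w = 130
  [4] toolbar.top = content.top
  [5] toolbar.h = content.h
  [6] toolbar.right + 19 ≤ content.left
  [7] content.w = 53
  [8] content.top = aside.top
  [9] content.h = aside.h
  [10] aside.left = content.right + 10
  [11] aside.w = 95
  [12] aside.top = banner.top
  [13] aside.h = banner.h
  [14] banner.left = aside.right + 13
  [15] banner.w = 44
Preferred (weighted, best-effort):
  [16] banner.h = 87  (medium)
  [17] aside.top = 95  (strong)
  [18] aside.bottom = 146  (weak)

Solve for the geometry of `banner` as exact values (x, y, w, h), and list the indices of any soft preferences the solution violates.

banner = (x=331, y=68, w=44, h=87)
violated soft preferences: 17, 18

1. banner.y = 68  [aside.top = banner.top]
2. banner.h = 87  [aside.h = banner.h]
3. banner.x = 331  [banner.left = aside.right + 13]
4. banner.w = 44  [banner.w = 44]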